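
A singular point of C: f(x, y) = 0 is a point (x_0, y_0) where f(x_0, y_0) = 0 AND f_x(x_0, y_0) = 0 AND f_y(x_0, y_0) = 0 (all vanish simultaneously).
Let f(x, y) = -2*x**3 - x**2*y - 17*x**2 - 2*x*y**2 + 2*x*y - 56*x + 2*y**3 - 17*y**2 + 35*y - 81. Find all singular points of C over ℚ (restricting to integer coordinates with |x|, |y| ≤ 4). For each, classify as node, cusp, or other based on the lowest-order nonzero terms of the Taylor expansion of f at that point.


Singular points: {(-3, 2)}; classification: node.

Compute partial derivatives:
  f_x = -6*x**2 - 2*x*y - 34*x - 2*y**2 + 2*y - 56.
  f_y = -x**2 - 4*x*y + 2*x + 6*y**2 - 34*y + 35.
Scan x_0 ∈ {−4, ..., 4}. For each x_0, f_y(x_0, y) is a polynomial in y; find its integer roots y ∈ {−4, ..., 4}, then test f_x and f at those candidates.
  x = -4: f_y(-4, y) = 6*y**2 - 18*y + 11; no integer root y with |y| ≤ 4.
  x = -3: f_y(-3, y) = 6*y**2 - 22*y + 20; vanishes at y ∈ {2}. (-3, 2): f_x = 0, f = 0 — SINGULAR.
  x = -2: f_y(-2, y) = 6*y**2 - 26*y + 27; no integer root y with |y| ≤ 4.
  x = -1: f_y(-1, y) = 6*y**2 - 30*y + 32; no integer root y with |y| ≤ 4.
  x = 0: f_y(0, y) = 6*y**2 - 34*y + 35; no integer root y with |y| ≤ 4.
  x = 1: f_y(1, y) = 6*y**2 - 38*y + 36; no integer root y with |y| ≤ 4.
  x = 2: f_y(2, y) = 6*y**2 - 42*y + 35; no integer root y with |y| ≤ 4.
  x = 3: f_y(3, y) = 6*y**2 - 46*y + 32; no integer root y with |y| ≤ 4.
  x = 4: f_y(4, y) = 6*y**2 - 50*y + 27; no integer root y with |y| ≤ 4.
Only singular point on the grid: (-3, 2).
Classify: substitute x = -3 + u, y = 2 + v and expand: f = -2*u**3 - u**2*v - u**2 - 2*u*v**2 + 2*v**3 + v**2.
No constant or linear terms (consistent with a singular point). Quadratic part: -u**2 + v**2. Cubic part: -2*u**3 - u**2*v - 2*u*v**2 + 2*v**3.
The quadratic part v**2 - u**2 = (v − u)(v + u) splits into two distinct linear factors, so there are two distinct tangent lines y − 2 = ±(x − -3) — this is a node (ordinary double point).
Classification: node.


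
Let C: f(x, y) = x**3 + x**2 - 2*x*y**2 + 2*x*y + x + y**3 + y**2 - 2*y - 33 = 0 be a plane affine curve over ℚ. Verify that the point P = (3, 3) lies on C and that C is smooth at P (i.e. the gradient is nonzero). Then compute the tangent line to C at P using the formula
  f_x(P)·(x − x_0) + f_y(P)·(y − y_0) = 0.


Tangent line at P: 22*x + y - 69 = 0.

Step 1: f(3, 3) = 0, so P lies on C.
Step 2: partial derivatives
  f_x(x, y) = 3*x**2 + 2*x - 2*y**2 + 2*y + 1, f_y(x, y) = -4*x*y + 2*x + 3*y**2 + 2*y - 2.
  f_x(P) = 22, f_y(P) = 1 (gradient nonzero, so P is smooth).
Step 3: tangent line at P: 22·(x − 3) + 1·(y − 3) = 0.
Expanding: 22*x + y - 69 = 0.


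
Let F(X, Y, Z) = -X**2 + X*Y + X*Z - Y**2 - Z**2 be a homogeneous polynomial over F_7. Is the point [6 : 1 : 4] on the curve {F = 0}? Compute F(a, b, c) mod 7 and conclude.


F(6,1,4) ≡ 5 (mod 7); P is NOT on the curve.

Evaluate F(6, 1, 4) term-by-term (mod 7).
  -X**2 ↦ -1·36·1·1 = -36
  X*Y ↦ 1·6·1·1 = 6
  X*Z ↦ 1·6·1·4 = 24
  -Y**2 ↦ -1·1·1·1 = -1
  -Z**2 ↦ -1·1·1·16 = -16
Sum: F(6, 1, 4) = (-36) + (6) + (24) + (-1) + (-16) = -23.
Reducing mod 7: -23 ≡ 5 (mod 7).
Since F(a, b, c) ≡ 5 ≠ 0 (mod 7), P does NOT lie on the curve.


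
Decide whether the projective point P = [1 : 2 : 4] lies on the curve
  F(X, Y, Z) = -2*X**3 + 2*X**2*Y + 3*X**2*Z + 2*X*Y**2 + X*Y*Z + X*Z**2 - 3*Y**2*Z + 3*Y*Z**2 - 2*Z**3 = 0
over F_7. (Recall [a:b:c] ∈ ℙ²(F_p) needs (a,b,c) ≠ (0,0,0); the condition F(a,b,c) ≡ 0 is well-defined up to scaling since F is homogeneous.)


F(1,2,4) ≡ 1 (mod 7); P is NOT on the curve.

Evaluate F(1, 2, 4) term-by-term (mod 7).
  -2*X**3 ↦ -2·1·1·1 = -2
  2*X**2*Y ↦ 2·1·2·1 = 4
  3*X**2*Z ↦ 3·1·1·4 = 12
  2*X*Y**2 ↦ 2·1·4·1 = 8
  X*Y*Z ↦ 1·1·2·4 = 8
  X*Z**2 ↦ 1·1·1·16 = 16
  -3*Y**2*Z ↦ -3·1·4·4 = -48
  3*Y*Z**2 ↦ 3·1·2·16 = 96
  -2*Z**3 ↦ -2·1·1·64 = -128
Sum: F(1, 2, 4) = (-2) + (4) + (12) + (8) + (8) + (16) + (-48) + (96) + (-128) = -34.
Reducing mod 7: -34 ≡ 1 (mod 7).
Since F(a, b, c) ≡ 1 ≠ 0 (mod 7), P does NOT lie on the curve.


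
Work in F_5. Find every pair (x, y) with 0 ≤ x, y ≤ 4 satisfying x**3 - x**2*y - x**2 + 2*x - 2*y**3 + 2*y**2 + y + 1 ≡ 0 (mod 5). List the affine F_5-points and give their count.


Affine F_5-points: {(0, 2), (1, 2), (2, 2), (3, 0), (3, 3)}; count = 5.

For each of the 25 pairs (x, y) ∈ F_5², evaluate f(x, y) mod 5. Record the zeros.
  x = 0: [0↦1, 1↦2, 2↦0, 3↦3, 4↦4]  zeros at y ∈ {2}
  x = 1: [0↦3, 1↦3, 2↦0, 3↦2, 4↦2]  zeros at y ∈ {2}
  x = 2: [0↦4, 1↦1, 2↦0, 3↦4, 4↦1]  zeros at y ∈ {2}
  x = 3: [0↦0, 1↦2, 2↦1, 3↦0, 4↦2]  zeros at y ∈ {0, 3}
  x = 4: [0↦2, 1↦2, 2↦4, 3↦1, 4↦1]  zeros at y ∈ ∅
Collecting zeros: affine points = {(0, 2), (1, 2), (2, 2), (3, 0), (3, 3)}.
Total count |C(F_5)_aff| = 5.


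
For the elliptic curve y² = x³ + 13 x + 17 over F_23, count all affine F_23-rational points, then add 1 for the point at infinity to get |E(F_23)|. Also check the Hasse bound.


Affine points = {(1, 10), (1, 13), (4, 8), (4, 15), (5, 0), (6, 9), (6, 14), (8, 9), (8, 14), (9, 9), (9, 14), (19, 4), (19, 19), (21, 11), (21, 12), (22, 7), (22, 16)}; affine count = 17; |E(F_23)| = 18.

Discriminant check: Δ ∝ 4a³ + 27b² = 4·13³ + 27·17² = 4·2197 + 27·289 ≡ 8 (mod 23). Nonzero ⇒ E is nonsingular.
For each x ∈ F_23, compute rhs = x³ + 13·x + 17 mod 23, then count y ∈ F_23 with y² ≡ rhs.
  x = 0: rhs = 17, matching y values: none (0 points).
  x = 1: rhs = 8, matching y values: 10, 13 (2 points).
  x = 2: rhs = 5, matching y values: none (0 points).
  x = 3: rhs = 14, matching y values: none (0 points).
  x = 4: rhs = 18, matching y values: 8, 15 (2 points).
  x = 5: rhs = 0, matching y values: 0 (1 points).
  x = 6: rhs = 12, matching y values: 9, 14 (2 points).
  x = 7: rhs = 14, matching y values: none (0 points).
  x = 8: rhs = 12, matching y values: 9, 14 (2 points).
  x = 9: rhs = 12, matching y values: 9, 14 (2 points).
  x = 10: rhs = 20, matching y values: none (0 points).
  x = 11: rhs = 19, matching y values: none (0 points).
  x = 12: rhs = 15, matching y values: none (0 points).
  x = 13: rhs = 14, matching y values: none (0 points).
  x = 14: rhs = 22, matching y values: none (0 points).
  x = 15: rhs = 22, matching y values: none (0 points).
  x = 16: rhs = 20, matching y values: none (0 points).
  x = 17: rhs = 22, matching y values: none (0 points).
  x = 18: rhs = 11, matching y values: none (0 points).
  x = 19: rhs = 16, matching y values: 4, 19 (2 points).
  x = 20: rhs = 20, matching y values: none (0 points).
  x = 21: rhs = 6, matching y values: 11, 12 (2 points).
  x = 22: rhs = 3, matching y values: 7, 16 (2 points).
Total affine count: 17.
Full point count |E(F_23)| = 17 + 1 = 18.
Hasse bound: |18 − (23+1)| = |-6| = 6 ≤ 2√23 ≈ 9.5917 ✓.


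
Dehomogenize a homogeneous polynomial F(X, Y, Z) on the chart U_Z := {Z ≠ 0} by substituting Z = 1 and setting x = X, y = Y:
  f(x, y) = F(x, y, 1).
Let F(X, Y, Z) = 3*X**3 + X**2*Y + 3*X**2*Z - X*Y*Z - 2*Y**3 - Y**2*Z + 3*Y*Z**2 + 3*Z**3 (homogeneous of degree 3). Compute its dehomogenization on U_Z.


f(x, y) = 3*x**3 + x**2*y + 3*x**2 - x*y - 2*y**3 - y**2 + 3*y + 3

On U_Z we set Z = 1. Each monomial c·X^i·Y^j·Z^k in F becomes c·x^i·y^j·1^k = c·x^i·y^j.
Substituting Z = 1: F(X, Y, 1) = 3*x**3 + x**2*y + 3*x**2 - x*y - 2*y**3 - y**2 + 3*y + 3.
Note: deg(f) ≤ deg(F) = 3; strict inequality happens when F is divisible by Z (lost terms).


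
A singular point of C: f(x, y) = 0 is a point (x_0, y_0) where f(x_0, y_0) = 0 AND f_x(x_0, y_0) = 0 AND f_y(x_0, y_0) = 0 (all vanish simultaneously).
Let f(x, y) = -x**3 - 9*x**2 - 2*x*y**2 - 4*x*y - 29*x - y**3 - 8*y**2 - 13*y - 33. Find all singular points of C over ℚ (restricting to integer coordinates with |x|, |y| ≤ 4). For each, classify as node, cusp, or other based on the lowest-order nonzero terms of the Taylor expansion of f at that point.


Singular points: {(-3, -1)}; classification: cusp.

Compute partial derivatives:
  f_x = -3*x**2 - 18*x - 2*y**2 - 4*y - 29.
  f_y = -4*x*y - 4*x - 3*y**2 - 16*y - 13.
Scan x_0 ∈ {−4, ..., 4}. For each x_0, f_y(x_0, y) is a polynomial in y; find its integer roots y ∈ {−4, ..., 4}, then test f_x and f at those candidates.
  x = -4: f_y(-4, y) = 3 - 3*y**2; vanishes at y ∈ {-1, 1}. (-4, -1): f_x = -3 ≠ 0; (-4, 1): f_x = -11 ≠ 0.
  x = -3: f_y(-3, y) = -3*y**2 - 4*y - 1; vanishes at y ∈ {-1}. (-3, -1): f_x = 0, f = 0 — SINGULAR.
  x = -2: f_y(-2, y) = -3*y**2 - 8*y - 5; vanishes at y ∈ {-1}. (-2, -1): f_x = -3 ≠ 0.
  x = -1: f_y(-1, y) = -3*y**2 - 12*y - 9; vanishes at y ∈ {-3, -1}. (-1, -3): f_x = -20 ≠ 0; (-1, -1): f_x = -12 ≠ 0.
  x = 0: f_y(0, y) = -3*y**2 - 16*y - 13; vanishes at y ∈ {-1}. (0, -1): f_x = -27 ≠ 0.
  x = 1: f_y(1, y) = -3*y**2 - 20*y - 17; vanishes at y ∈ {-1}. (1, -1): f_x = -48 ≠ 0.
  x = 2: f_y(2, y) = -3*y**2 - 24*y - 21; vanishes at y ∈ {-1}. (2, -1): f_x = -75 ≠ 0.
  x = 3: f_y(3, y) = -3*y**2 - 28*y - 25; vanishes at y ∈ {-1}. (3, -1): f_x = -108 ≠ 0.
  x = 4: f_y(4, y) = -3*y**2 - 32*y - 29; vanishes at y ∈ {-1}. (4, -1): f_x = -147 ≠ 0.
Only singular point on the grid: (-3, -1).
Classify: substitute x = -3 + u, y = -1 + v and expand: f = -u**3 - 2*u*v**2 - v**3 + v**2.
No constant or linear terms (consistent with a singular point). Quadratic part: v**2. Cubic part: -u**3 - 2*u*v**2 - v**3.
The quadratic part v**2 is a perfect square, so there is a single (double) tangent line v = 0, i.e. y = -1. Restricting the cubic part to that line (v = 0) leaves -u**3 ≠ 0, so f is not divisible by v and the branch is v² ≈ u**3 to lowest order — this is a cusp.
Classification: cusp.


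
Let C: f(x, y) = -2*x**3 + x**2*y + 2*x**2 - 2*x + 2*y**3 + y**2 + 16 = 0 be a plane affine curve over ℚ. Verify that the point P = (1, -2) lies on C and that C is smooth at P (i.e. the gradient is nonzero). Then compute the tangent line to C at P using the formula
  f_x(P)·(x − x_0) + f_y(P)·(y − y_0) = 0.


Tangent line at P: -8*x + 21*y + 50 = 0.

Step 1: f(1, -2) = 0, so P lies on C.
Step 2: partial derivatives
  f_x(x, y) = -6*x**2 + 2*x*y + 4*x - 2, f_y(x, y) = x**2 + 6*y**2 + 2*y.
  f_x(P) = -8, f_y(P) = 21 (gradient nonzero, so P is smooth).
Step 3: tangent line at P: -8·(x − 1) + 21·(y − -2) = 0.
Expanding: -8*x + 21*y + 50 = 0.


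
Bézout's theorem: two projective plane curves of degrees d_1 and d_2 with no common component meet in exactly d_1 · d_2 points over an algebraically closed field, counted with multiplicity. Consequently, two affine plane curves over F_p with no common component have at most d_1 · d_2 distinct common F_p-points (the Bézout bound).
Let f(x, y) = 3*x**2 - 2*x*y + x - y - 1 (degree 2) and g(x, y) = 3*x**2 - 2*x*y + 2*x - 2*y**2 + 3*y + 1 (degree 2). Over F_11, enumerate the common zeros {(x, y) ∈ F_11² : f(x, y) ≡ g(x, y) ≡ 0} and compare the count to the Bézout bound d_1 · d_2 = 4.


Common zeros: {(2, 7)}; count = 1; Bézout bound = 4.

deg(f) = 2, deg(g) = 2, so Bézout bound = 4.
Scan x ∈ F_11. For each x, list the y ∈ F_11 with f(x, y) ≡ 0 and those with g(x, y) ≡ 0 (mod 11); the common zeros in that column are the intersection.
  x = 0: f ≡ 0 at y ∈ {10}; g ≡ 0 at y ∈ ∅; common: ∅.
  x = 1: f ≡ 0 at y ∈ {1}; g ≡ 0 at y ∈ {2, 4}; common: ∅.
  x = 2: f ≡ 0 at y ∈ {7}; g ≡ 0 at y ∈ {7, 9}; common: {7}.
  x = 3: f ≡ 0 at y ∈ {1}; g ≡ 0 at y ∈ ∅; common: ∅.
  x = 4: f ≡ 0 at y ∈ {2}; g ≡ 0 at y ∈ ∅; common: ∅.
  x = 5: f ≡ 0 at y ∈ ∅; g ≡ 0 at y ∈ {1}; common: ∅.
  x = 6: f ≡ 0 at y ∈ {7}; g ≡ 0 at y ∈ {0, 1}; common: ∅.
  x = 7: f ≡ 0 at y ∈ {8}; g ≡ 0 at y ∈ {2, 9}; common: ∅.
  x = 8: f ≡ 0 at y ∈ {2}; g ≡ 0 at y ∈ {0, 10}; common: ∅.
  x = 9: f ≡ 0 at y ∈ {8}; g ≡ 0 at y ∈ {10}; common: ∅.
  x = 10: f ≡ 0 at y ∈ {10}; g ≡ 0 at y ∈ ∅; common: ∅.
Collecting: common zeros = {(2, 7)}, so the count is 1.
Comparison with the Bézout bound: 1 ≤ 4 = deg(f)·deg(g), as expected for curves with no common component (the affine F_11-count falls short of the bound because intersections may lie at infinity, over extension fields, or carry multiplicity).


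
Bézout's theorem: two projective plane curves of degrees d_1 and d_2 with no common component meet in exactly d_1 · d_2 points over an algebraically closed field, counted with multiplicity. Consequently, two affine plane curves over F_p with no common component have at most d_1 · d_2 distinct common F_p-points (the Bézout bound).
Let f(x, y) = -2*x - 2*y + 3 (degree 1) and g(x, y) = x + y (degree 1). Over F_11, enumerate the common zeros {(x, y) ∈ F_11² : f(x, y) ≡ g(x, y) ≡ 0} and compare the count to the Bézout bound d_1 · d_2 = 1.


Common zeros: ∅; count = 0; Bézout bound = 1.

deg(f) = 1, deg(g) = 1, so Bézout bound = 1.
Scan x ∈ F_11. For each x, list the y ∈ F_11 with f(x, y) ≡ 0 and those with g(x, y) ≡ 0 (mod 11); the common zeros in that column are the intersection.
  x = 0: f ≡ 0 at y ∈ {7}; g ≡ 0 at y ∈ {0}; common: ∅.
  x = 1: f ≡ 0 at y ∈ {6}; g ≡ 0 at y ∈ {10}; common: ∅.
  x = 2: f ≡ 0 at y ∈ {5}; g ≡ 0 at y ∈ {9}; common: ∅.
  x = 3: f ≡ 0 at y ∈ {4}; g ≡ 0 at y ∈ {8}; common: ∅.
  x = 4: f ≡ 0 at y ∈ {3}; g ≡ 0 at y ∈ {7}; common: ∅.
  x = 5: f ≡ 0 at y ∈ {2}; g ≡ 0 at y ∈ {6}; common: ∅.
  x = 6: f ≡ 0 at y ∈ {1}; g ≡ 0 at y ∈ {5}; common: ∅.
  x = 7: f ≡ 0 at y ∈ {0}; g ≡ 0 at y ∈ {4}; common: ∅.
  x = 8: f ≡ 0 at y ∈ {10}; g ≡ 0 at y ∈ {3}; common: ∅.
  x = 9: f ≡ 0 at y ∈ {9}; g ≡ 0 at y ∈ {2}; common: ∅.
  x = 10: f ≡ 0 at y ∈ {8}; g ≡ 0 at y ∈ {1}; common: ∅.
Collecting: common zeros = ∅, so the count is 0.
Comparison with the Bézout bound: 0 ≤ 1 = deg(f)·deg(g), as expected for curves with no common component (the affine F_11-count falls short of the bound because intersections may lie at infinity, over extension fields, or carry multiplicity).


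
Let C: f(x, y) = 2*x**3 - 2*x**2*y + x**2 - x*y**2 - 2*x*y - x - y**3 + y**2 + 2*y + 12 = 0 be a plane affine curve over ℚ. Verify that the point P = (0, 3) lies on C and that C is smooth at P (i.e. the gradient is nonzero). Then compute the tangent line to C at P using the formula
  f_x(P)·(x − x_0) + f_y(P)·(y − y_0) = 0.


Tangent line at P: -16*x - 19*y + 57 = 0.

Step 1: f(0, 3) = 0, so P lies on C.
Step 2: partial derivatives
  f_x(x, y) = 6*x**2 - 4*x*y + 2*x - y**2 - 2*y - 1, f_y(x, y) = -2*x**2 - 2*x*y - 2*x - 3*y**2 + 2*y + 2.
  f_x(P) = -16, f_y(P) = -19 (gradient nonzero, so P is smooth).
Step 3: tangent line at P: -16·(x − 0) + -19·(y − 3) = 0.
Expanding: -16*x - 19*y + 57 = 0.


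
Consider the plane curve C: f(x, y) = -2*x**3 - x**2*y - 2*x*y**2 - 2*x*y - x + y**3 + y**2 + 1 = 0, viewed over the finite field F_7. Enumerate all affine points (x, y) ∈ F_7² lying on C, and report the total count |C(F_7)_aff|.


Affine F_7-points: {(1, 3), (2, 5), (3, 0), (3, 2), (3, 3), (4, 1), (4, 5), (5, 3)}; count = 8.

For each of the 49 pairs (x, y) ∈ F_7², evaluate f(x, y) mod 7. Record the zeros.
  x = 0: [0↦1, 1↦3, 2↦6, 3↦2, 4↦4, 5↦4, 6↦1]  zeros at y ∈ ∅
  x = 1: [0↦5, 1↦2, 2↦3, 3↦0, 4↦6, 5↦6, 6↦6]  zeros at y ∈ {3}
  x = 2: [0↦4, 1↦1, 2↦5, 3↦1, 4↦2, 5↦0, 6↦1]  zeros at y ∈ {5}
  x = 3: [0↦0, 1↦2, 2↦0, 3↦0, 4↦1, 5↦2, 6↦2]  zeros at y ∈ {0, 2, 3}
  x = 4: [0↦2, 1↦0, 2↦4, 3↦6, 4↦5, 5↦0, 6↦4]  zeros at y ∈ {1, 5}
  x = 5: [0↦5, 1↦4, 2↦5, 3↦0, 4↦2, 5↦3, 6↦2]  zeros at y ∈ {3}
  x = 6: [0↦4, 1↦2, 2↦5, 3↦5, 4↦1, 5↦6, 6↦5]  zeros at y ∈ ∅
Collecting zeros: affine points = {(1, 3), (2, 5), (3, 0), (3, 2), (3, 3), (4, 1), (4, 5), (5, 3)}.
Total count |C(F_7)_aff| = 8.


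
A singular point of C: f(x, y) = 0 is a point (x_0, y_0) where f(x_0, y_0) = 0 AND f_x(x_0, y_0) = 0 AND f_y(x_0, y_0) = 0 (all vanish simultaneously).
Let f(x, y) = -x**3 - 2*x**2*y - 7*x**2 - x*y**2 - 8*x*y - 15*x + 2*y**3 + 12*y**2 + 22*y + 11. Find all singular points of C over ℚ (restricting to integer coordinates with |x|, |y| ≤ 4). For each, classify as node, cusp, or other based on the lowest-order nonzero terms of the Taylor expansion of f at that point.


Singular points: {(-1, -2)}; classification: cusp.

Compute partial derivatives:
  f_x = -3*x**2 - 4*x*y - 14*x - y**2 - 8*y - 15.
  f_y = -2*x**2 - 2*x*y - 8*x + 6*y**2 + 24*y + 22.
Scan x_0 ∈ {−4, ..., 4}. For each x_0, f_y(x_0, y) is a polynomial in y; find its integer roots y ∈ {−4, ..., 4}, then test f_x and f at those candidates.
  x = -4: f_y(-4, y) = 6*y**2 + 32*y + 22; no integer root y with |y| ≤ 4.
  x = -3: f_y(-3, y) = 6*y**2 + 30*y + 28; no integer root y with |y| ≤ 4.
  x = -2: f_y(-2, y) = 6*y**2 + 28*y + 30; vanishes at y ∈ {-3}. (-2, -3): f_x = -8 ≠ 0.
  x = -1: f_y(-1, y) = 6*y**2 + 26*y + 28; vanishes at y ∈ {-2}. (-1, -2): f_x = 0, f = 0 — SINGULAR.
  x = 0: f_y(0, y) = 6*y**2 + 24*y + 22; no integer root y with |y| ≤ 4.
  x = 1: f_y(1, y) = 6*y**2 + 22*y + 12; vanishes at y ∈ {-3}. (1, -3): f_x = -5 ≠ 0.
  x = 2: f_y(2, y) = 6*y**2 + 20*y - 2; no integer root y with |y| ≤ 4.
  x = 3: f_y(3, y) = 6*y**2 + 18*y - 20; no integer root y with |y| ≤ 4.
  x = 4: f_y(4, y) = 6*y**2 + 16*y - 42; no integer root y with |y| ≤ 4.
Only singular point on the grid: (-1, -2).
Classify: substitute x = -1 + u, y = -2 + v and expand: f = -u**3 - 2*u**2*v - u*v**2 + 2*v**3 + v**2.
No constant or linear terms (consistent with a singular point). Quadratic part: v**2. Cubic part: -u**3 - 2*u**2*v - u*v**2 + 2*v**3.
The quadratic part v**2 is a perfect square, so there is a single (double) tangent line v = 0, i.e. y = -2. Restricting the cubic part to that line (v = 0) leaves -u**3 ≠ 0, so f is not divisible by v and the branch is v² ≈ u**3 to lowest order — this is a cusp.
Classification: cusp.


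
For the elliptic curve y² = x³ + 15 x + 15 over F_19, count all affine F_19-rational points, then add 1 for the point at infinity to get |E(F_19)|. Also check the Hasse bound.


Affine points = {(3, 7), (3, 12), (4, 5), (4, 14), (5, 5), (5, 14), (6, 6), (6, 13), (7, 8), (7, 11), (8, 1), (8, 18), (9, 9), (9, 10), (10, 5), (10, 14), (12, 2), (12, 17), (14, 9), (14, 10), (15, 9), (15, 10), (16, 0)}; affine count = 23; |E(F_19)| = 24.

Discriminant check: Δ ∝ 4a³ + 27b² = 4·15³ + 27·15² = 4·3375 + 27·225 ≡ 5 (mod 19). Nonzero ⇒ E is nonsingular.
For each x ∈ F_19, compute rhs = x³ + 15·x + 15 mod 19, then count y ∈ F_19 with y² ≡ rhs.
  x = 0: rhs = 15, matching y values: none (0 points).
  x = 1: rhs = 12, matching y values: none (0 points).
  x = 2: rhs = 15, matching y values: none (0 points).
  x = 3: rhs = 11, matching y values: 7, 12 (2 points).
  x = 4: rhs = 6, matching y values: 5, 14 (2 points).
  x = 5: rhs = 6, matching y values: 5, 14 (2 points).
  x = 6: rhs = 17, matching y values: 6, 13 (2 points).
  x = 7: rhs = 7, matching y values: 8, 11 (2 points).
  x = 8: rhs = 1, matching y values: 1, 18 (2 points).
  x = 9: rhs = 5, matching y values: 9, 10 (2 points).
  x = 10: rhs = 6, matching y values: 5, 14 (2 points).
  x = 11: rhs = 10, matching y values: none (0 points).
  x = 12: rhs = 4, matching y values: 2, 17 (2 points).
  x = 13: rhs = 13, matching y values: none (0 points).
  x = 14: rhs = 5, matching y values: 9, 10 (2 points).
  x = 15: rhs = 5, matching y values: 9, 10 (2 points).
  x = 16: rhs = 0, matching y values: 0 (1 points).
  x = 17: rhs = 15, matching y values: none (0 points).
  x = 18: rhs = 18, matching y values: none (0 points).
Total affine count: 23.
Full point count |E(F_19)| = 23 + 1 = 24.
Hasse bound: |24 − (19+1)| = |4| = 4 ≤ 2√19 ≈ 8.7178 ✓.


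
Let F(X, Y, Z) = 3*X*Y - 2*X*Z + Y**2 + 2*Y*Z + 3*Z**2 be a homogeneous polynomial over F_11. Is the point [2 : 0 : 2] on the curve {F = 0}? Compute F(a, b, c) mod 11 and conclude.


F(2,0,2) ≡ 4 (mod 11); P is NOT on the curve.

Evaluate F(2, 0, 2) term-by-term (mod 11).
  3*X*Y ↦ 3·2·0·1 = 0
  -2*X*Z ↦ -2·2·1·2 = -8
  Y**2 ↦ 1·1·0·1 = 0
  2*Y*Z ↦ 2·1·0·2 = 0
  3*Z**2 ↦ 3·1·1·4 = 12
Sum: F(2, 0, 2) = (0) + (-8) + (0) + (0) + (12) = 4.
Reducing mod 11: 4 ≡ 4 (mod 11).
Since F(a, b, c) ≡ 4 ≠ 0 (mod 11), P does NOT lie on the curve.


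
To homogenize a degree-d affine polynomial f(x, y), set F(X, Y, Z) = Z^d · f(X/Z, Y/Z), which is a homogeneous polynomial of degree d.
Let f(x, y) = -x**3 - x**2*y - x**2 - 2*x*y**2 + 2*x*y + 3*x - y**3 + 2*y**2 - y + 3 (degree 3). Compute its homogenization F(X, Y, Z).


F(X, Y, Z) = -X**3 - X**2*Y - X**2*Z - 2*X*Y**2 + 2*X*Y*Z + 3*X*Z**2 - Y**3 + 2*Y**2*Z - Y*Z**2 + 3*Z**3

deg(f) = 3.
Substitute x = X/Z, y = Y/Z into f, then multiply by Z^3.
  monomial -1·x^3·y^0 ↦ -1·X^3·Y^0·Z^0.
  monomial -1·x^2·y^1 ↦ -1·X^2·Y^1·Z^0.
  monomial -1·x^2·y^0 ↦ -1·X^2·Y^0·Z^1.
  monomial -2·x^1·y^2 ↦ -2·X^1·Y^2·Z^0.
  monomial 2·x^1·y^1 ↦ 2·X^1·Y^1·Z^1.
  monomial 3·x^1·y^0 ↦ 3·X^1·Y^0·Z^2.
  monomial -1·x^0·y^3 ↦ -1·X^0·Y^3·Z^0.
  monomial 2·x^0·y^2 ↦ 2·X^0·Y^2·Z^1.
  monomial -1·x^0·y^1 ↦ -1·X^0·Y^1·Z^2.
  monomial 3·x^0·y^0 ↦ 3·X^0·Y^0·Z^3.
Collecting: F(X, Y, Z) = -X**3 - X**2*Y - X**2*Z - 2*X*Y**2 + 2*X*Y*Z + 3*X*Z**2 - Y**3 + 2*Y**2*Z - Y*Z**2 + 3*Z**3.


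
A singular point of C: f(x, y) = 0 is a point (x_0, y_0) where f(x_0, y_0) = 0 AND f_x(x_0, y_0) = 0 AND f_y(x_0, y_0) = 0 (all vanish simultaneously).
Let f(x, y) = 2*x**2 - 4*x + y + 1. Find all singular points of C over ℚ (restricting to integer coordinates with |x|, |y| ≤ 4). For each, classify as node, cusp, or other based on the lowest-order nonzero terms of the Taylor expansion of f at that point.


No singular points in the scanned grid; C is smooth there.

Compute partial derivatives:
  f_x = 4*x - 4.
  f_y = 1.
f_y = 1 is a nonzero constant, so f_y never vanishes: no point (x, y) can satisfy f = f_x = f_y = 0. In particular no (x, y) ∈ {−4, ..., 4}² is singular; the curve is smooth.


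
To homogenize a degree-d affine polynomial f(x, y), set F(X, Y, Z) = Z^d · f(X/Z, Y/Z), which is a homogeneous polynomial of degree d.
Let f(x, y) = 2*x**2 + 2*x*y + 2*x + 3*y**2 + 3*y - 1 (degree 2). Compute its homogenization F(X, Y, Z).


F(X, Y, Z) = 2*X**2 + 2*X*Y + 2*X*Z + 3*Y**2 + 3*Y*Z - Z**2

deg(f) = 2.
Substitute x = X/Z, y = Y/Z into f, then multiply by Z^2.
  monomial 2·x^2·y^0 ↦ 2·X^2·Y^0·Z^0.
  monomial 2·x^1·y^1 ↦ 2·X^1·Y^1·Z^0.
  monomial 2·x^1·y^0 ↦ 2·X^1·Y^0·Z^1.
  monomial 3·x^0·y^2 ↦ 3·X^0·Y^2·Z^0.
  monomial 3·x^0·y^1 ↦ 3·X^0·Y^1·Z^1.
  monomial -1·x^0·y^0 ↦ -1·X^0·Y^0·Z^2.
Collecting: F(X, Y, Z) = 2*X**2 + 2*X*Y + 2*X*Z + 3*Y**2 + 3*Y*Z - Z**2.


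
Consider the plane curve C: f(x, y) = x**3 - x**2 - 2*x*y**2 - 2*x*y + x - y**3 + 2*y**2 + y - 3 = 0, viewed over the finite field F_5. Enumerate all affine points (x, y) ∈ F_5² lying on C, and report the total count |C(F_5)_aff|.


Affine F_5-points: {(1, 4), (2, 4), (3, 3), (3, 4), (4, 1)}; count = 5.

For each of the 25 pairs (x, y) ∈ F_5², evaluate f(x, y) mod 5. Record the zeros.
  x = 0: [0↦2, 1↦4, 2↦4, 3↦1, 4↦4]  zeros at y ∈ ∅
  x = 1: [0↦3, 1↦1, 2↦3, 3↦3, 4↦0]  zeros at y ∈ {4}
  x = 2: [0↦3, 1↦2, 2↦1, 3↦4, 4↦0]  zeros at y ∈ {4}
  x = 3: [0↦3, 1↦3, 2↦4, 3↦0, 4↦0]  zeros at y ∈ {3, 4}
  x = 4: [0↦4, 1↦0, 2↦3, 3↦2, 4↦1]  zeros at y ∈ {1}
Collecting zeros: affine points = {(1, 4), (2, 4), (3, 3), (3, 4), (4, 1)}.
Total count |C(F_5)_aff| = 5.


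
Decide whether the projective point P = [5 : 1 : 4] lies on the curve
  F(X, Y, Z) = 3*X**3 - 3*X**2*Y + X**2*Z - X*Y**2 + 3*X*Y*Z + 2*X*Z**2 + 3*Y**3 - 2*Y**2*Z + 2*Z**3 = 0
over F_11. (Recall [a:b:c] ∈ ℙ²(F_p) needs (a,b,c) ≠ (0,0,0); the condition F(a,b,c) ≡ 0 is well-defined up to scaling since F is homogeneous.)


F(5,1,4) ≡ 1 (mod 11); P is NOT on the curve.

Evaluate F(5, 1, 4) term-by-term (mod 11).
  3*X**3 ↦ 3·125·1·1 = 375
  -3*X**2*Y ↦ -3·25·1·1 = -75
  X**2*Z ↦ 1·25·1·4 = 100
  -X*Y**2 ↦ -1·5·1·1 = -5
  3*X*Y*Z ↦ 3·5·1·4 = 60
  2*X*Z**2 ↦ 2·5·1·16 = 160
  3*Y**3 ↦ 3·1·1·1 = 3
  -2*Y**2*Z ↦ -2·1·1·4 = -8
  2*Z**3 ↦ 2·1·1·64 = 128
Sum: F(5, 1, 4) = (375) + (-75) + (100) + (-5) + (60) + (160) + (3) + (-8) + (128) = 738.
Reducing mod 11: 738 ≡ 1 (mod 11).
Since F(a, b, c) ≡ 1 ≠ 0 (mod 11), P does NOT lie on the curve.


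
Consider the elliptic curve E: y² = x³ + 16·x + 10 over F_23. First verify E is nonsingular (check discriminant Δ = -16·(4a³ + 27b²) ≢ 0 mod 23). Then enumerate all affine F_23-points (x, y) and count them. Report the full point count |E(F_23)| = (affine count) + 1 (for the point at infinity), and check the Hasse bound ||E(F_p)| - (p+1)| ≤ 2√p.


Affine points = {(1, 2), (1, 21), (2, 2), (2, 21), (3, 4), (3, 19), (4, 0), (5, 10), (5, 13), (6, 0), (8, 11), (8, 12), (9, 3), (9, 20), (13, 0), (18, 9), (18, 14), (20, 2), (20, 21), (21, 4), (21, 19), (22, 4), (22, 19)}; affine count = 23; |E(F_23)| = 24.

Discriminant check: Δ ∝ 4a³ + 27b² = 4·16³ + 27·10² = 4·4096 + 27·100 ≡ 17 (mod 23). Nonzero ⇒ E is nonsingular.
For each x ∈ F_23, compute rhs = x³ + 16·x + 10 mod 23, then count y ∈ F_23 with y² ≡ rhs.
  x = 0: rhs = 10, matching y values: none (0 points).
  x = 1: rhs = 4, matching y values: 2, 21 (2 points).
  x = 2: rhs = 4, matching y values: 2, 21 (2 points).
  x = 3: rhs = 16, matching y values: 4, 19 (2 points).
  x = 4: rhs = 0, matching y values: 0 (1 points).
  x = 5: rhs = 8, matching y values: 10, 13 (2 points).
  x = 6: rhs = 0, matching y values: 0 (1 points).
  x = 7: rhs = 5, matching y values: none (0 points).
  x = 8: rhs = 6, matching y values: 11, 12 (2 points).
  x = 9: rhs = 9, matching y values: 3, 20 (2 points).
  x = 10: rhs = 20, matching y values: none (0 points).
  x = 11: rhs = 22, matching y values: none (0 points).
  x = 12: rhs = 21, matching y values: none (0 points).
  x = 13: rhs = 0, matching y values: 0 (1 points).
  x = 14: rhs = 11, matching y values: none (0 points).
  x = 15: rhs = 14, matching y values: none (0 points).
  x = 16: rhs = 15, matching y values: none (0 points).
  x = 17: rhs = 20, matching y values: none (0 points).
  x = 18: rhs = 12, matching y values: 9, 14 (2 points).
  x = 19: rhs = 20, matching y values: none (0 points).
  x = 20: rhs = 4, matching y values: 2, 21 (2 points).
  x = 21: rhs = 16, matching y values: 4, 19 (2 points).
  x = 22: rhs = 16, matching y values: 4, 19 (2 points).
Total affine count: 23.
Full point count |E(F_23)| = 23 + 1 = 24.
Hasse bound: |24 − (23+1)| = |0| = 0 ≤ 2√23 ≈ 9.5917 ✓.


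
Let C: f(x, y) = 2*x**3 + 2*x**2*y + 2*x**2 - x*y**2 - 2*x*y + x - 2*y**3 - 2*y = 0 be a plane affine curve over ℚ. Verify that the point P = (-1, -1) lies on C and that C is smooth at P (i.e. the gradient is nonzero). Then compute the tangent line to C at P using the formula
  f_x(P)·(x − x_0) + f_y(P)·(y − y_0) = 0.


Tangent line at P: 8*x - 6*y + 2 = 0.

Step 1: f(-1, -1) = 0, so P lies on C.
Step 2: partial derivatives
  f_x(x, y) = 6*x**2 + 4*x*y + 4*x - y**2 - 2*y + 1, f_y(x, y) = 2*x**2 - 2*x*y - 2*x - 6*y**2 - 2.
  f_x(P) = 8, f_y(P) = -6 (gradient nonzero, so P is smooth).
Step 3: tangent line at P: 8·(x − -1) + -6·(y − -1) = 0.
Expanding: 8*x - 6*y + 2 = 0.


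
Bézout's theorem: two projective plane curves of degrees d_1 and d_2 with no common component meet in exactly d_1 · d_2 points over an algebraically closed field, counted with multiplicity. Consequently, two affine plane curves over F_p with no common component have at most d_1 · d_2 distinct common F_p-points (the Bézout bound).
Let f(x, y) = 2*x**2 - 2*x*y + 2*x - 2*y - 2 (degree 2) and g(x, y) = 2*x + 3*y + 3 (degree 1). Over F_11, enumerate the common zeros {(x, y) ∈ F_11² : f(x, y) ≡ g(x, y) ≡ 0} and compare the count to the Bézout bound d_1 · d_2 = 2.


Common zeros: {(0, 10), (5, 3)}; count = 2; Bézout bound = 2.

deg(f) = 2, deg(g) = 1, so Bézout bound = 2.
Scan x ∈ F_11. For each x, list the y ∈ F_11 with f(x, y) ≡ 0 and those with g(x, y) ≡ 0 (mod 11); the common zeros in that column are the intersection.
  x = 0: f ≡ 0 at y ∈ {10}; g ≡ 0 at y ∈ {10}; common: {10}.
  x = 1: f ≡ 0 at y ∈ {6}; g ≡ 0 at y ∈ {2}; common: ∅.
  x = 2: f ≡ 0 at y ∈ {9}; g ≡ 0 at y ∈ {5}; common: ∅.
  x = 3: f ≡ 0 at y ∈ {0}; g ≡ 0 at y ∈ {8}; common: ∅.
  x = 4: f ≡ 0 at y ∈ {6}; g ≡ 0 at y ∈ {0}; common: ∅.
  x = 5: f ≡ 0 at y ∈ {3}; g ≡ 0 at y ∈ {3}; common: {3}.
  x = 6: f ≡ 0 at y ∈ {9}; g ≡ 0 at y ∈ {6}; common: ∅.
  x = 7: f ≡ 0 at y ∈ {0}; g ≡ 0 at y ∈ {9}; common: ∅.
  x = 8: f ≡ 0 at y ∈ {3}; g ≡ 0 at y ∈ {1}; common: ∅.
  x = 9: f ≡ 0 at y ∈ {10}; g ≡ 0 at y ∈ {4}; common: ∅.
  x = 10: f ≡ 0 at y ∈ ∅; g ≡ 0 at y ∈ {7}; common: ∅.
Collecting: common zeros = {(0, 10), (5, 3)}, so the count is 2.
Comparison with the Bézout bound: 2 ≤ 2 = deg(f)·deg(g), as expected for curves with no common component (the bound is attained).


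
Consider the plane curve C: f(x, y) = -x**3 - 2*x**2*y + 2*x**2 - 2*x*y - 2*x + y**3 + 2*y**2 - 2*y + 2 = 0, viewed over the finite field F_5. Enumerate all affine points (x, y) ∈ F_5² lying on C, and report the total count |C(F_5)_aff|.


Affine F_5-points: {(0, 4), (1, 2), (4, 4)}; count = 3.

For each of the 25 pairs (x, y) ∈ F_5², evaluate f(x, y) mod 5. Record the zeros.
  x = 0: [0↦2, 1↦3, 2↦4, 3↦1, 4↦0]  zeros at y ∈ {4}
  x = 1: [0↦1, 1↦3, 2↦0, 3↦3, 4↦3]  zeros at y ∈ {2}
  x = 2: [0↦3, 1↦2, 2↦1, 3↦1, 4↦3]  zeros at y ∈ ∅
  x = 3: [0↦2, 1↦4, 2↦1, 3↦4, 4↦4]  zeros at y ∈ ∅
  x = 4: [0↦2, 1↦3, 2↦4, 3↦1, 4↦0]  zeros at y ∈ {4}
Collecting zeros: affine points = {(0, 4), (1, 2), (4, 4)}.
Total count |C(F_5)_aff| = 3.


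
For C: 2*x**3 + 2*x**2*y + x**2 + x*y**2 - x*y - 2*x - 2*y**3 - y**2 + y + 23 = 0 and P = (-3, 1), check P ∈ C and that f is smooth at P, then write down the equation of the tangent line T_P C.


Tangent line at P: 34*x + 8*y + 94 = 0.

Step 1: f(-3, 1) = 0, so P lies on C.
Step 2: partial derivatives
  f_x(x, y) = 6*x**2 + 4*x*y + 2*x + y**2 - y - 2, f_y(x, y) = 2*x**2 + 2*x*y - x - 6*y**2 - 2*y + 1.
  f_x(P) = 34, f_y(P) = 8 (gradient nonzero, so P is smooth).
Step 3: tangent line at P: 34·(x − -3) + 8·(y − 1) = 0.
Expanding: 34*x + 8*y + 94 = 0.


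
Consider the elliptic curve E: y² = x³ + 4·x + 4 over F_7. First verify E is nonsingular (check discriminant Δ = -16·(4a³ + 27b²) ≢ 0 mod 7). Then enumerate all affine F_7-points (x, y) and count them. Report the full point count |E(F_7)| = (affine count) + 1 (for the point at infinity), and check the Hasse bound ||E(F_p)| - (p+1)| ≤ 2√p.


Affine points = {(0, 2), (0, 5), (1, 3), (1, 4), (3, 1), (3, 6), (4, 0), (5, 3), (5, 4)}; affine count = 9; |E(F_7)| = 10.

Discriminant check: Δ ∝ 4a³ + 27b² = 4·4³ + 27·4² = 4·64 + 27·16 ≡ 2 (mod 7). Nonzero ⇒ E is nonsingular.
For each x ∈ F_7, compute rhs = x³ + 4·x + 4 mod 7, then count y ∈ F_7 with y² ≡ rhs.
  x = 0: rhs = 4, matching y values: 2, 5 (2 points).
  x = 1: rhs = 2, matching y values: 3, 4 (2 points).
  x = 2: rhs = 6, matching y values: none (0 points).
  x = 3: rhs = 1, matching y values: 1, 6 (2 points).
  x = 4: rhs = 0, matching y values: 0 (1 points).
  x = 5: rhs = 2, matching y values: 3, 4 (2 points).
  x = 6: rhs = 6, matching y values: none (0 points).
Total affine count: 9.
Full point count |E(F_7)| = 9 + 1 = 10.
Hasse bound: |10 − (7+1)| = |2| = 2 ≤ 2√7 ≈ 5.2915 ✓.


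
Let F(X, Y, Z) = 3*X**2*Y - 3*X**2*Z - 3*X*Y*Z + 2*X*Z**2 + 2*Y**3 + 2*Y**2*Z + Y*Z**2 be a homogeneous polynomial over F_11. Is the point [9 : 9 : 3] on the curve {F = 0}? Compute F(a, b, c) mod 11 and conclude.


F(9,9,3) ≡ 1 (mod 11); P is NOT on the curve.

Evaluate F(9, 9, 3) term-by-term (mod 11).
  3*X**2*Y ↦ 3·81·9·1 = 2187
  -3*X**2*Z ↦ -3·81·1·3 = -729
  -3*X*Y*Z ↦ -3·9·9·3 = -729
  2*X*Z**2 ↦ 2·9·1·9 = 162
  2*Y**3 ↦ 2·1·729·1 = 1458
  2*Y**2*Z ↦ 2·1·81·3 = 486
  Y*Z**2 ↦ 1·1·9·9 = 81
Sum: F(9, 9, 3) = (2187) + (-729) + (-729) + (162) + (1458) + (486) + (81) = 2916.
Reducing mod 11: 2916 ≡ 1 (mod 11).
Since F(a, b, c) ≡ 1 ≠ 0 (mod 11), P does NOT lie on the curve.


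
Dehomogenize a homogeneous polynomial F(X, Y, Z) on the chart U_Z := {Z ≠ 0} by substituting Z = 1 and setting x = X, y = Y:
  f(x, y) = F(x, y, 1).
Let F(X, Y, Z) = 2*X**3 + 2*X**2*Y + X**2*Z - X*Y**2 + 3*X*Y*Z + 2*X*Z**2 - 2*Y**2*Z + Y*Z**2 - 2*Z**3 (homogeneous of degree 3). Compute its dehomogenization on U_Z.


f(x, y) = 2*x**3 + 2*x**2*y + x**2 - x*y**2 + 3*x*y + 2*x - 2*y**2 + y - 2

On U_Z we set Z = 1. Each monomial c·X^i·Y^j·Z^k in F becomes c·x^i·y^j·1^k = c·x^i·y^j.
Substituting Z = 1: F(X, Y, 1) = 2*x**3 + 2*x**2*y + x**2 - x*y**2 + 3*x*y + 2*x - 2*y**2 + y - 2.
Note: deg(f) ≤ deg(F) = 3; strict inequality happens when F is divisible by Z (lost terms).


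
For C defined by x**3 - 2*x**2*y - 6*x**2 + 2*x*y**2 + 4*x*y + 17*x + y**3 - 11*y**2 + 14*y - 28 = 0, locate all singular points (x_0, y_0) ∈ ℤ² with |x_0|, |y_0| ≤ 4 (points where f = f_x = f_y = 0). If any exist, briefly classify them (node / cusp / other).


Singular points: {(3, 2)}; classification: node.

Compute partial derivatives:
  f_x = 3*x**2 - 4*x*y - 12*x + 2*y**2 + 4*y + 17.
  f_y = -2*x**2 + 4*x*y + 4*x + 3*y**2 - 22*y + 14.
Scan x_0 ∈ {−4, ..., 4}. For each x_0, f_y(x_0, y) is a polynomial in y; find its integer roots y ∈ {−4, ..., 4}, then test f_x and f at those candidates.
  x = -4: f_y(-4, y) = 3*y**2 - 38*y - 34; no integer root y with |y| ≤ 4.
  x = -3: f_y(-3, y) = 3*y**2 - 34*y - 16; no integer root y with |y| ≤ 4.
  x = -2: f_y(-2, y) = 3*y**2 - 30*y - 2; no integer root y with |y| ≤ 4.
  x = -1: f_y(-1, y) = 3*y**2 - 26*y + 8; no integer root y with |y| ≤ 4.
  x = 0: f_y(0, y) = 3*y**2 - 22*y + 14; no integer root y with |y| ≤ 4.
  x = 1: f_y(1, y) = 3*y**2 - 18*y + 16; no integer root y with |y| ≤ 4.
  x = 2: f_y(2, y) = 3*y**2 - 14*y + 14; no integer root y with |y| ≤ 4.
  x = 3: f_y(3, y) = 3*y**2 - 10*y + 8; vanishes at y ∈ {2}. (3, 2): f_x = 0, f = 0 — SINGULAR.
  x = 4: f_y(4, y) = 3*y**2 - 6*y - 2; no integer root y with |y| ≤ 4.
Only singular point on the grid: (3, 2).
Classify: substitute x = 3 + u, y = 2 + v and expand: f = u**3 - 2*u**2*v - u**2 + 2*u*v**2 + v**3 + v**2.
No constant or linear terms (consistent with a singular point). Quadratic part: -u**2 + v**2. Cubic part: u**3 - 2*u**2*v + 2*u*v**2 + v**3.
The quadratic part v**2 - u**2 = (v − u)(v + u) splits into two distinct linear factors, so there are two distinct tangent lines y − 2 = ±(x − 3) — this is a node (ordinary double point).
Classification: node.


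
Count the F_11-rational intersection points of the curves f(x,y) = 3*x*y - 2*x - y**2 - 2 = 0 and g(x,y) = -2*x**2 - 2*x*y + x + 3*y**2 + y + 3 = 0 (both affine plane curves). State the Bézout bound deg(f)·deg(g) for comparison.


Common zeros: {(0, 3), (2, 8), (7, 8), (10, 0)}; count = 4; Bézout bound = 4.

deg(f) = 2, deg(g) = 2, so Bézout bound = 4.
Scan x ∈ F_11. For each x, list the y ∈ F_11 with f(x, y) ≡ 0 and those with g(x, y) ≡ 0 (mod 11); the common zeros in that column are the intersection.
  x = 0: f ≡ 0 at y ∈ {3, 8}; g ≡ 0 at y ∈ {3, 4}; common: {3}.
  x = 1: f ≡ 0 at y ∈ {6, 8}; g ≡ 0 at y ∈ ∅; common: ∅.
  x = 2: f ≡ 0 at y ∈ {8, 9}; g ≡ 0 at y ∈ {4, 8}; common: {8}.
  x = 3: f ≡ 0 at y ∈ {1, 8}; g ≡ 0 at y ∈ {3, 6}; common: ∅.
  x = 4: f ≡ 0 at y ∈ {4, 8}; g ≡ 0 at y ∈ ∅; common: ∅.
  x = 5: f ≡ 0 at y ∈ {7, 8}; g ≡ 0 at y ∈ ∅; common: ∅.
  x = 6: f ≡ 0 at y ∈ {8, 10}; g ≡ 0 at y ∈ ∅; common: ∅.
  x = 7: f ≡ 0 at y ∈ {2, 8}; g ≡ 0 at y ∈ {0, 8}; common: {8}.
  x = 8: f ≡ 0 at y ∈ {5, 8}; g ≡ 0 at y ∈ {6, 10}; common: ∅.
  x = 9: f ≡ 0 at y ∈ {8}; g ≡ 0 at y ∈ ∅; common: ∅.
  x = 10: f ≡ 0 at y ∈ {0, 8}; g ≡ 0 at y ∈ {0, 10}; common: {0}.
Collecting: common zeros = {(0, 3), (2, 8), (7, 8), (10, 0)}, so the count is 4.
Comparison with the Bézout bound: 4 ≤ 4 = deg(f)·deg(g), as expected for curves with no common component (the bound is attained).


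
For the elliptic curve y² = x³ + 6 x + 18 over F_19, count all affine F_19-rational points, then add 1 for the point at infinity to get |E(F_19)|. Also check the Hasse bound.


Affine points = {(1, 5), (1, 14), (2, 0), (3, 5), (3, 14), (4, 7), (4, 12), (6, 2), (6, 17), (7, 2), (7, 17), (11, 3), (11, 16), (15, 5), (15, 14), (16, 7), (16, 12), (17, 6), (17, 13), (18, 7), (18, 12)}; affine count = 21; |E(F_19)| = 22.

Discriminant check: Δ ∝ 4a³ + 27b² = 4·6³ + 27·18² = 4·216 + 27·324 ≡ 17 (mod 19). Nonzero ⇒ E is nonsingular.
For each x ∈ F_19, compute rhs = x³ + 6·x + 18 mod 19, then count y ∈ F_19 with y² ≡ rhs.
  x = 0: rhs = 18, matching y values: none (0 points).
  x = 1: rhs = 6, matching y values: 5, 14 (2 points).
  x = 2: rhs = 0, matching y values: 0 (1 points).
  x = 3: rhs = 6, matching y values: 5, 14 (2 points).
  x = 4: rhs = 11, matching y values: 7, 12 (2 points).
  x = 5: rhs = 2, matching y values: none (0 points).
  x = 6: rhs = 4, matching y values: 2, 17 (2 points).
  x = 7: rhs = 4, matching y values: 2, 17 (2 points).
  x = 8: rhs = 8, matching y values: none (0 points).
  x = 9: rhs = 3, matching y values: none (0 points).
  x = 10: rhs = 14, matching y values: none (0 points).
  x = 11: rhs = 9, matching y values: 3, 16 (2 points).
  x = 12: rhs = 13, matching y values: none (0 points).
  x = 13: rhs = 13, matching y values: none (0 points).
  x = 14: rhs = 15, matching y values: none (0 points).
  x = 15: rhs = 6, matching y values: 5, 14 (2 points).
  x = 16: rhs = 11, matching y values: 7, 12 (2 points).
  x = 17: rhs = 17, matching y values: 6, 13 (2 points).
  x = 18: rhs = 11, matching y values: 7, 12 (2 points).
Total affine count: 21.
Full point count |E(F_19)| = 21 + 1 = 22.
Hasse bound: |22 − (19+1)| = |2| = 2 ≤ 2√19 ≈ 8.7178 ✓.


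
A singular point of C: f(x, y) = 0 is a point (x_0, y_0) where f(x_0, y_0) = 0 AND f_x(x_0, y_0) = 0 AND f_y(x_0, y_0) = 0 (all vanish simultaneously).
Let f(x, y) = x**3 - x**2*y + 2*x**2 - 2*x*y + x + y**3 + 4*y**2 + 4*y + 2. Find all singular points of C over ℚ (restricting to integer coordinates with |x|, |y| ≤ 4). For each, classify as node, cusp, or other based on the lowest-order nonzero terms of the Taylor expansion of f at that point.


Singular points: {(-1, -1)}; classification: cusp.

Compute partial derivatives:
  f_x = 3*x**2 - 2*x*y + 4*x - 2*y + 1.
  f_y = -x**2 - 2*x + 3*y**2 + 8*y + 4.
Scan x_0 ∈ {−4, ..., 4}. For each x_0, f_y(x_0, y) is a polynomial in y; find its integer roots y ∈ {−4, ..., 4}, then test f_x and f at those candidates.
  x = -4: f_y(-4, y) = 3*y**2 + 8*y - 4; no integer root y with |y| ≤ 4.
  x = -3: f_y(-3, y) = 3*y**2 + 8*y + 1; no integer root y with |y| ≤ 4.
  x = -2: f_y(-2, y) = 3*y**2 + 8*y + 4; vanishes at y ∈ {-2}. (-2, -2): f_x = 1 ≠ 0.
  x = -1: f_y(-1, y) = 3*y**2 + 8*y + 5; vanishes at y ∈ {-1}. (-1, -1): f_x = 0, f = 0 — SINGULAR.
  x = 0: f_y(0, y) = 3*y**2 + 8*y + 4; vanishes at y ∈ {-2}. (0, -2): f_x = 5 ≠ 0.
  x = 1: f_y(1, y) = 3*y**2 + 8*y + 1; no integer root y with |y| ≤ 4.
  x = 2: f_y(2, y) = 3*y**2 + 8*y - 4; no integer root y with |y| ≤ 4.
  x = 3: f_y(3, y) = 3*y**2 + 8*y - 11; vanishes at y ∈ {1}. (3, 1): f_x = 32 ≠ 0.
  x = 4: f_y(4, y) = 3*y**2 + 8*y - 20; no integer root y with |y| ≤ 4.
Only singular point on the grid: (-1, -1).
Classify: substitute x = -1 + u, y = -1 + v and expand: f = u**3 - u**2*v + v**3 + v**2.
No constant or linear terms (consistent with a singular point). Quadratic part: v**2. Cubic part: u**3 - u**2*v + v**3.
The quadratic part v**2 is a perfect square, so there is a single (double) tangent line v = 0, i.e. y = -1. Restricting the cubic part to that line (v = 0) leaves u**3 ≠ 0, so f is not divisible by v and the branch is v² ≈ -u**3 to lowest order — this is a cusp.
Classification: cusp.
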